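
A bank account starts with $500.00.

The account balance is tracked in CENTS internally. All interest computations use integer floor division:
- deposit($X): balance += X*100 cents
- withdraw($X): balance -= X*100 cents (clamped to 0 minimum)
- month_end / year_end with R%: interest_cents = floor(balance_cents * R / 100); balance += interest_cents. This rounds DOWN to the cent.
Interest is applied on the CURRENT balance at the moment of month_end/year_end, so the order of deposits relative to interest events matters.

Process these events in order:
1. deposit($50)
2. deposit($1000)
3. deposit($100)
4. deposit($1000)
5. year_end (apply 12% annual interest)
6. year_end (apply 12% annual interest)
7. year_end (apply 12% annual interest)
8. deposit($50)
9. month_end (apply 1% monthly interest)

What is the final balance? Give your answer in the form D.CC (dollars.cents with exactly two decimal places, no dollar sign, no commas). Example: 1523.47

Answer: 3810.78

Derivation:
After 1 (deposit($50)): balance=$550.00 total_interest=$0.00
After 2 (deposit($1000)): balance=$1550.00 total_interest=$0.00
After 3 (deposit($100)): balance=$1650.00 total_interest=$0.00
After 4 (deposit($1000)): balance=$2650.00 total_interest=$0.00
After 5 (year_end (apply 12% annual interest)): balance=$2968.00 total_interest=$318.00
After 6 (year_end (apply 12% annual interest)): balance=$3324.16 total_interest=$674.16
After 7 (year_end (apply 12% annual interest)): balance=$3723.05 total_interest=$1073.05
After 8 (deposit($50)): balance=$3773.05 total_interest=$1073.05
After 9 (month_end (apply 1% monthly interest)): balance=$3810.78 total_interest=$1110.78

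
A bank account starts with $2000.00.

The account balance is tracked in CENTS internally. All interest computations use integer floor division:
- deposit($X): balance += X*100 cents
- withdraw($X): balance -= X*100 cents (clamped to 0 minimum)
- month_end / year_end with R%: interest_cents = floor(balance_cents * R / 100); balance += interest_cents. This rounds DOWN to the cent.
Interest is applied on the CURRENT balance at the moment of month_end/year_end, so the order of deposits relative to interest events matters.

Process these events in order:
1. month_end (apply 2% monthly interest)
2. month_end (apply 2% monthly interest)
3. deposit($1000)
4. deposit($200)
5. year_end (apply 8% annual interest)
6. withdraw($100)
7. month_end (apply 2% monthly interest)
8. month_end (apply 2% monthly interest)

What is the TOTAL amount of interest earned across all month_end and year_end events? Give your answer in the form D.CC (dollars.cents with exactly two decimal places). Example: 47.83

Answer: 482.36

Derivation:
After 1 (month_end (apply 2% monthly interest)): balance=$2040.00 total_interest=$40.00
After 2 (month_end (apply 2% monthly interest)): balance=$2080.80 total_interest=$80.80
After 3 (deposit($1000)): balance=$3080.80 total_interest=$80.80
After 4 (deposit($200)): balance=$3280.80 total_interest=$80.80
After 5 (year_end (apply 8% annual interest)): balance=$3543.26 total_interest=$343.26
After 6 (withdraw($100)): balance=$3443.26 total_interest=$343.26
After 7 (month_end (apply 2% monthly interest)): balance=$3512.12 total_interest=$412.12
After 8 (month_end (apply 2% monthly interest)): balance=$3582.36 total_interest=$482.36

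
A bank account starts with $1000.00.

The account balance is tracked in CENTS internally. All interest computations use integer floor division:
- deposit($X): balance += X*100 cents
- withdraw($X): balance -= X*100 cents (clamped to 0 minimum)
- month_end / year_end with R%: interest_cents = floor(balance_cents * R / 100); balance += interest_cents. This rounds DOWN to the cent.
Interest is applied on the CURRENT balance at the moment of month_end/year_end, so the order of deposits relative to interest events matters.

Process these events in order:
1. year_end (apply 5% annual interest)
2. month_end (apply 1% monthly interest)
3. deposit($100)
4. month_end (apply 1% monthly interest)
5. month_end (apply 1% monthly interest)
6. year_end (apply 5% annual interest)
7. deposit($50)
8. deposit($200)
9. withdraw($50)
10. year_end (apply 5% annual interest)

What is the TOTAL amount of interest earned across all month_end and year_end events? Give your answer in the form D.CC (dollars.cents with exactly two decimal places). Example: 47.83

After 1 (year_end (apply 5% annual interest)): balance=$1050.00 total_interest=$50.00
After 2 (month_end (apply 1% monthly interest)): balance=$1060.50 total_interest=$60.50
After 3 (deposit($100)): balance=$1160.50 total_interest=$60.50
After 4 (month_end (apply 1% monthly interest)): balance=$1172.10 total_interest=$72.10
After 5 (month_end (apply 1% monthly interest)): balance=$1183.82 total_interest=$83.82
After 6 (year_end (apply 5% annual interest)): balance=$1243.01 total_interest=$143.01
After 7 (deposit($50)): balance=$1293.01 total_interest=$143.01
After 8 (deposit($200)): balance=$1493.01 total_interest=$143.01
After 9 (withdraw($50)): balance=$1443.01 total_interest=$143.01
After 10 (year_end (apply 5% annual interest)): balance=$1515.16 total_interest=$215.16

Answer: 215.16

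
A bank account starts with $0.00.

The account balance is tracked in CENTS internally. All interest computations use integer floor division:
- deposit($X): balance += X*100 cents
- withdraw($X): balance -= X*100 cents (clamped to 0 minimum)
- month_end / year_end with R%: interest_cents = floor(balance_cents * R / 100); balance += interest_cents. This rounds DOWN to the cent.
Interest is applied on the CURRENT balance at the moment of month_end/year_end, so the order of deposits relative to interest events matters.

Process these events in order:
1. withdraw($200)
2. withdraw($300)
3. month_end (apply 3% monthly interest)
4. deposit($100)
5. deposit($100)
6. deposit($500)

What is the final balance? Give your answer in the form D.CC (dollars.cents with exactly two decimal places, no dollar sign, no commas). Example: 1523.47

After 1 (withdraw($200)): balance=$0.00 total_interest=$0.00
After 2 (withdraw($300)): balance=$0.00 total_interest=$0.00
After 3 (month_end (apply 3% monthly interest)): balance=$0.00 total_interest=$0.00
After 4 (deposit($100)): balance=$100.00 total_interest=$0.00
After 5 (deposit($100)): balance=$200.00 total_interest=$0.00
After 6 (deposit($500)): balance=$700.00 total_interest=$0.00

Answer: 700.00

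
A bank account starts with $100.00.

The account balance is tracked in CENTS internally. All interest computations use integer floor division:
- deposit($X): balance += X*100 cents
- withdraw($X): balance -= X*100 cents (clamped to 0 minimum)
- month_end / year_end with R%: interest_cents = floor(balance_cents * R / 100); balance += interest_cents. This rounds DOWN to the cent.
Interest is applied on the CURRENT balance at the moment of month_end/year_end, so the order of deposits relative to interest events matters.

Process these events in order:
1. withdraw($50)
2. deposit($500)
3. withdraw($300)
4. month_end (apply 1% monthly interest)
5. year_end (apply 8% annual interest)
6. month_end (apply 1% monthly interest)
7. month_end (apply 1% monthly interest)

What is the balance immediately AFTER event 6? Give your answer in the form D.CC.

After 1 (withdraw($50)): balance=$50.00 total_interest=$0.00
After 2 (deposit($500)): balance=$550.00 total_interest=$0.00
After 3 (withdraw($300)): balance=$250.00 total_interest=$0.00
After 4 (month_end (apply 1% monthly interest)): balance=$252.50 total_interest=$2.50
After 5 (year_end (apply 8% annual interest)): balance=$272.70 total_interest=$22.70
After 6 (month_end (apply 1% monthly interest)): balance=$275.42 total_interest=$25.42

Answer: 275.42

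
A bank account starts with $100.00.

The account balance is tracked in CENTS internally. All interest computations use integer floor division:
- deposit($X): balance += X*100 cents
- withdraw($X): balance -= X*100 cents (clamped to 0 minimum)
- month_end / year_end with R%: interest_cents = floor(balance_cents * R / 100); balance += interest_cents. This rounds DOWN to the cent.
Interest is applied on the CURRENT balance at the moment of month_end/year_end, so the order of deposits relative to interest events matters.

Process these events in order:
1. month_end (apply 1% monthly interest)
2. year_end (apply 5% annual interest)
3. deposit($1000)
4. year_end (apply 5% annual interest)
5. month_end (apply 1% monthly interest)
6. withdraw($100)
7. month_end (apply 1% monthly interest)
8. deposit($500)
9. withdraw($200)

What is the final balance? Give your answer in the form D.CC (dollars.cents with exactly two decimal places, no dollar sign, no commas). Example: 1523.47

After 1 (month_end (apply 1% monthly interest)): balance=$101.00 total_interest=$1.00
After 2 (year_end (apply 5% annual interest)): balance=$106.05 total_interest=$6.05
After 3 (deposit($1000)): balance=$1106.05 total_interest=$6.05
After 4 (year_end (apply 5% annual interest)): balance=$1161.35 total_interest=$61.35
After 5 (month_end (apply 1% monthly interest)): balance=$1172.96 total_interest=$72.96
After 6 (withdraw($100)): balance=$1072.96 total_interest=$72.96
After 7 (month_end (apply 1% monthly interest)): balance=$1083.68 total_interest=$83.68
After 8 (deposit($500)): balance=$1583.68 total_interest=$83.68
After 9 (withdraw($200)): balance=$1383.68 total_interest=$83.68

Answer: 1383.68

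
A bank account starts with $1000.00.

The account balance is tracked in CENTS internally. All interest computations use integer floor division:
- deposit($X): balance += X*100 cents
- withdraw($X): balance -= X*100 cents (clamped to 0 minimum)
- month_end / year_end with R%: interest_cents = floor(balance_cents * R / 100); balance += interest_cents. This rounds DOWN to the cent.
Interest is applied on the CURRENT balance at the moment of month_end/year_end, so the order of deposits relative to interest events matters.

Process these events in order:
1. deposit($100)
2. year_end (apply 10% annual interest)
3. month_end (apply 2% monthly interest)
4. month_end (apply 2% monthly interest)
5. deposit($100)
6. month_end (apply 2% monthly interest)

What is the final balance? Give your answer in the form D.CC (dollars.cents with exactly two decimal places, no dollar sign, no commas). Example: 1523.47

After 1 (deposit($100)): balance=$1100.00 total_interest=$0.00
After 2 (year_end (apply 10% annual interest)): balance=$1210.00 total_interest=$110.00
After 3 (month_end (apply 2% monthly interest)): balance=$1234.20 total_interest=$134.20
After 4 (month_end (apply 2% monthly interest)): balance=$1258.88 total_interest=$158.88
After 5 (deposit($100)): balance=$1358.88 total_interest=$158.88
After 6 (month_end (apply 2% monthly interest)): balance=$1386.05 total_interest=$186.05

Answer: 1386.05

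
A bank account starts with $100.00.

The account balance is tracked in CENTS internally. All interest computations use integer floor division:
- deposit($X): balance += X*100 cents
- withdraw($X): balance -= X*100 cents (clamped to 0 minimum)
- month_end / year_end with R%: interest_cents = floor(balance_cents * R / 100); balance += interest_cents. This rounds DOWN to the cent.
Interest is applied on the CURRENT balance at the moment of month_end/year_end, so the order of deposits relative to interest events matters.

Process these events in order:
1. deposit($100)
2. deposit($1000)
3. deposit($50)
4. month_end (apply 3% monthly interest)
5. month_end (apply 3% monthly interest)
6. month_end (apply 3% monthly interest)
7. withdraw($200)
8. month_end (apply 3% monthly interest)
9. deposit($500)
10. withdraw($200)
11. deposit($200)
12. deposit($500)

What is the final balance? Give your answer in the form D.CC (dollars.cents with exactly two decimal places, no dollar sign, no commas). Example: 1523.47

Answer: 2200.87

Derivation:
After 1 (deposit($100)): balance=$200.00 total_interest=$0.00
After 2 (deposit($1000)): balance=$1200.00 total_interest=$0.00
After 3 (deposit($50)): balance=$1250.00 total_interest=$0.00
After 4 (month_end (apply 3% monthly interest)): balance=$1287.50 total_interest=$37.50
After 5 (month_end (apply 3% monthly interest)): balance=$1326.12 total_interest=$76.12
After 6 (month_end (apply 3% monthly interest)): balance=$1365.90 total_interest=$115.90
After 7 (withdraw($200)): balance=$1165.90 total_interest=$115.90
After 8 (month_end (apply 3% monthly interest)): balance=$1200.87 total_interest=$150.87
After 9 (deposit($500)): balance=$1700.87 total_interest=$150.87
After 10 (withdraw($200)): balance=$1500.87 total_interest=$150.87
After 11 (deposit($200)): balance=$1700.87 total_interest=$150.87
After 12 (deposit($500)): balance=$2200.87 total_interest=$150.87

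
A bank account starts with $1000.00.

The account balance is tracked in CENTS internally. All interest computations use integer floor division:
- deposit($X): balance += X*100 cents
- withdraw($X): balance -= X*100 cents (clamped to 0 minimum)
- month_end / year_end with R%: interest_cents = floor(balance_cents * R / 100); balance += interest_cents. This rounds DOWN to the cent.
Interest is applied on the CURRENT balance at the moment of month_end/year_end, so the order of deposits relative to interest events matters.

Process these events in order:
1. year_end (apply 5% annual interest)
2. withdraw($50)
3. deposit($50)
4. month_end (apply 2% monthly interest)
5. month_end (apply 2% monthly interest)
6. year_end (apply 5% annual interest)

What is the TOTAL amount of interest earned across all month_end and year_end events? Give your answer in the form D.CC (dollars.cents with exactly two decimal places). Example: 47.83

Answer: 147.04

Derivation:
After 1 (year_end (apply 5% annual interest)): balance=$1050.00 total_interest=$50.00
After 2 (withdraw($50)): balance=$1000.00 total_interest=$50.00
After 3 (deposit($50)): balance=$1050.00 total_interest=$50.00
After 4 (month_end (apply 2% monthly interest)): balance=$1071.00 total_interest=$71.00
After 5 (month_end (apply 2% monthly interest)): balance=$1092.42 total_interest=$92.42
After 6 (year_end (apply 5% annual interest)): balance=$1147.04 total_interest=$147.04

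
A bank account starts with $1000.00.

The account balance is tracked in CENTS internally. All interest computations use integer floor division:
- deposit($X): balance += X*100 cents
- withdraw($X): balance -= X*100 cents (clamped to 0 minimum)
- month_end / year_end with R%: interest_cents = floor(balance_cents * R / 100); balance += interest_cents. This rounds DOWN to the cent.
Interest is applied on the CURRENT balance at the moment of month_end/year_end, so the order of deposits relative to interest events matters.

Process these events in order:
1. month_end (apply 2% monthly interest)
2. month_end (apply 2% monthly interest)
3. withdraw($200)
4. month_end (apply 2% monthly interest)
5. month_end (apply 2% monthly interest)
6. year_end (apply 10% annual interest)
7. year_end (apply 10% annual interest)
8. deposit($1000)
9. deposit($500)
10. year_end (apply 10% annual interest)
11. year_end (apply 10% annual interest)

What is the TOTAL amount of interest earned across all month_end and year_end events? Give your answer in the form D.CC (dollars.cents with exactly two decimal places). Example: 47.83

After 1 (month_end (apply 2% monthly interest)): balance=$1020.00 total_interest=$20.00
After 2 (month_end (apply 2% monthly interest)): balance=$1040.40 total_interest=$40.40
After 3 (withdraw($200)): balance=$840.40 total_interest=$40.40
After 4 (month_end (apply 2% monthly interest)): balance=$857.20 total_interest=$57.20
After 5 (month_end (apply 2% monthly interest)): balance=$874.34 total_interest=$74.34
After 6 (year_end (apply 10% annual interest)): balance=$961.77 total_interest=$161.77
After 7 (year_end (apply 10% annual interest)): balance=$1057.94 total_interest=$257.94
After 8 (deposit($1000)): balance=$2057.94 total_interest=$257.94
After 9 (deposit($500)): balance=$2557.94 total_interest=$257.94
After 10 (year_end (apply 10% annual interest)): balance=$2813.73 total_interest=$513.73
After 11 (year_end (apply 10% annual interest)): balance=$3095.10 total_interest=$795.10

Answer: 795.10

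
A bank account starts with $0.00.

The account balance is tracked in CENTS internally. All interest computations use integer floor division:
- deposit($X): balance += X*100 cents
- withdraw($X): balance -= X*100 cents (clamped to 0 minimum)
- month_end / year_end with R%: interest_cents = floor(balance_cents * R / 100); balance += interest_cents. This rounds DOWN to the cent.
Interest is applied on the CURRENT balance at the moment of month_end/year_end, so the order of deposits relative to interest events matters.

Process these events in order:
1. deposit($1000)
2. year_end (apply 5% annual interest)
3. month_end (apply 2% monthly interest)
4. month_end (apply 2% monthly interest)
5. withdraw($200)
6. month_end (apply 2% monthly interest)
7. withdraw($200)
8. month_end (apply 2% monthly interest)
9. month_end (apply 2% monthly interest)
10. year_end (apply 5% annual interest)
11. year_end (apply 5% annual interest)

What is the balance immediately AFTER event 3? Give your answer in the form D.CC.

After 1 (deposit($1000)): balance=$1000.00 total_interest=$0.00
After 2 (year_end (apply 5% annual interest)): balance=$1050.00 total_interest=$50.00
After 3 (month_end (apply 2% monthly interest)): balance=$1071.00 total_interest=$71.00

Answer: 1071.00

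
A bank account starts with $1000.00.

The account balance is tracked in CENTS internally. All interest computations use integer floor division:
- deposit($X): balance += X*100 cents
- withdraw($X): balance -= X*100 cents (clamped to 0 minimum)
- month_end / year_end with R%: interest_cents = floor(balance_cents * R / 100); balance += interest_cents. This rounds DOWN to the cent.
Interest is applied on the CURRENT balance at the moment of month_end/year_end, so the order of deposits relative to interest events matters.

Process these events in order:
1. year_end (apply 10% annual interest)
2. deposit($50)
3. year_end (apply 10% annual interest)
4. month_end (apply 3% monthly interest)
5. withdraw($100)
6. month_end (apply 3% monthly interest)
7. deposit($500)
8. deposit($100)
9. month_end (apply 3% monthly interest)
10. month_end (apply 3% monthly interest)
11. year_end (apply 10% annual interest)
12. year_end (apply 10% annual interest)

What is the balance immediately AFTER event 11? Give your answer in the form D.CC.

Answer: 2146.12

Derivation:
After 1 (year_end (apply 10% annual interest)): balance=$1100.00 total_interest=$100.00
After 2 (deposit($50)): balance=$1150.00 total_interest=$100.00
After 3 (year_end (apply 10% annual interest)): balance=$1265.00 total_interest=$215.00
After 4 (month_end (apply 3% monthly interest)): balance=$1302.95 total_interest=$252.95
After 5 (withdraw($100)): balance=$1202.95 total_interest=$252.95
After 6 (month_end (apply 3% monthly interest)): balance=$1239.03 total_interest=$289.03
After 7 (deposit($500)): balance=$1739.03 total_interest=$289.03
After 8 (deposit($100)): balance=$1839.03 total_interest=$289.03
After 9 (month_end (apply 3% monthly interest)): balance=$1894.20 total_interest=$344.20
After 10 (month_end (apply 3% monthly interest)): balance=$1951.02 total_interest=$401.02
After 11 (year_end (apply 10% annual interest)): balance=$2146.12 total_interest=$596.12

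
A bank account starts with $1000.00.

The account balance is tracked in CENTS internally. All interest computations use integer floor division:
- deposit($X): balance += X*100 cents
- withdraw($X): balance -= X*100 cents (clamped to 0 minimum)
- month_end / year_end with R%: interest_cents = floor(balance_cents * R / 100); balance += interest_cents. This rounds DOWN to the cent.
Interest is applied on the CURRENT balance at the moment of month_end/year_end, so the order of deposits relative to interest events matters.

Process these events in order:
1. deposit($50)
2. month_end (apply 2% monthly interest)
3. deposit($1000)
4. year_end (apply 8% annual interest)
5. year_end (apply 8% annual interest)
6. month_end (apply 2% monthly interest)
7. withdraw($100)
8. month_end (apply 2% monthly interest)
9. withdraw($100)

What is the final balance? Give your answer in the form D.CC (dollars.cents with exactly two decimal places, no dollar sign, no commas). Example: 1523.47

Answer: 2311.19

Derivation:
After 1 (deposit($50)): balance=$1050.00 total_interest=$0.00
After 2 (month_end (apply 2% monthly interest)): balance=$1071.00 total_interest=$21.00
After 3 (deposit($1000)): balance=$2071.00 total_interest=$21.00
After 4 (year_end (apply 8% annual interest)): balance=$2236.68 total_interest=$186.68
After 5 (year_end (apply 8% annual interest)): balance=$2415.61 total_interest=$365.61
After 6 (month_end (apply 2% monthly interest)): balance=$2463.92 total_interest=$413.92
After 7 (withdraw($100)): balance=$2363.92 total_interest=$413.92
After 8 (month_end (apply 2% monthly interest)): balance=$2411.19 total_interest=$461.19
After 9 (withdraw($100)): balance=$2311.19 total_interest=$461.19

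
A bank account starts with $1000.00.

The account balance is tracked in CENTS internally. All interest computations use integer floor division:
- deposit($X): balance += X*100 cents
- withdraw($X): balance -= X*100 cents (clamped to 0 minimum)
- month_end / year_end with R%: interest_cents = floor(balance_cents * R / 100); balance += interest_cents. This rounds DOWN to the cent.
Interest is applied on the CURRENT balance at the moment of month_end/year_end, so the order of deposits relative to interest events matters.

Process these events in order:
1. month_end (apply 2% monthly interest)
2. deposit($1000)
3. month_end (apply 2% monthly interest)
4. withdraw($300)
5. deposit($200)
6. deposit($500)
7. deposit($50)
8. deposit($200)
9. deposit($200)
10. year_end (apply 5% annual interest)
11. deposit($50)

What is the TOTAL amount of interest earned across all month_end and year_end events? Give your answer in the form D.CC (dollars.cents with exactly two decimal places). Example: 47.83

After 1 (month_end (apply 2% monthly interest)): balance=$1020.00 total_interest=$20.00
After 2 (deposit($1000)): balance=$2020.00 total_interest=$20.00
After 3 (month_end (apply 2% monthly interest)): balance=$2060.40 total_interest=$60.40
After 4 (withdraw($300)): balance=$1760.40 total_interest=$60.40
After 5 (deposit($200)): balance=$1960.40 total_interest=$60.40
After 6 (deposit($500)): balance=$2460.40 total_interest=$60.40
After 7 (deposit($50)): balance=$2510.40 total_interest=$60.40
After 8 (deposit($200)): balance=$2710.40 total_interest=$60.40
After 9 (deposit($200)): balance=$2910.40 total_interest=$60.40
After 10 (year_end (apply 5% annual interest)): balance=$3055.92 total_interest=$205.92
After 11 (deposit($50)): balance=$3105.92 total_interest=$205.92

Answer: 205.92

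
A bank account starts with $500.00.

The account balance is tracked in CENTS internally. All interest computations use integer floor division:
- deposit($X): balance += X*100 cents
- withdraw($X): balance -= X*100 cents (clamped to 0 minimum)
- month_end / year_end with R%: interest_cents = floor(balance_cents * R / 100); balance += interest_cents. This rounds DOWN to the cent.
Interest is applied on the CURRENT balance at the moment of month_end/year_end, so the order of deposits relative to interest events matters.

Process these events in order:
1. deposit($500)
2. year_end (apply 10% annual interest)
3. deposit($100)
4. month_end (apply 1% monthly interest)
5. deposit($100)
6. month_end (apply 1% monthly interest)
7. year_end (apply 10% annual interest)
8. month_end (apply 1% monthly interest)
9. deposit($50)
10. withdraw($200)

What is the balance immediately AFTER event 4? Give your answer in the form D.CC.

Answer: 1212.00

Derivation:
After 1 (deposit($500)): balance=$1000.00 total_interest=$0.00
After 2 (year_end (apply 10% annual interest)): balance=$1100.00 total_interest=$100.00
After 3 (deposit($100)): balance=$1200.00 total_interest=$100.00
After 4 (month_end (apply 1% monthly interest)): balance=$1212.00 total_interest=$112.00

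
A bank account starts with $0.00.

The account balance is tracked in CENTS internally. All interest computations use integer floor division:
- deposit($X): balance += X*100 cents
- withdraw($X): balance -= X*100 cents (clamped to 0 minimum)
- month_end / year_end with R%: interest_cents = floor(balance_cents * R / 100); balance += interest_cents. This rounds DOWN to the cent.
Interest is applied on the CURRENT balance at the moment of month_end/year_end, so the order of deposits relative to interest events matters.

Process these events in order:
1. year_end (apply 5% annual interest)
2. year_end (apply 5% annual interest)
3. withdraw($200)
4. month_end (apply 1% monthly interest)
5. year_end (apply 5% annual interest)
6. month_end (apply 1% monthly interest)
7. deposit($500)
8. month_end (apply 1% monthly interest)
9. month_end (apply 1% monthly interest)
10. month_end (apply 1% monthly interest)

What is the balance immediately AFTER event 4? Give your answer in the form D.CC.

Answer: 0.00

Derivation:
After 1 (year_end (apply 5% annual interest)): balance=$0.00 total_interest=$0.00
After 2 (year_end (apply 5% annual interest)): balance=$0.00 total_interest=$0.00
After 3 (withdraw($200)): balance=$0.00 total_interest=$0.00
After 4 (month_end (apply 1% monthly interest)): balance=$0.00 total_interest=$0.00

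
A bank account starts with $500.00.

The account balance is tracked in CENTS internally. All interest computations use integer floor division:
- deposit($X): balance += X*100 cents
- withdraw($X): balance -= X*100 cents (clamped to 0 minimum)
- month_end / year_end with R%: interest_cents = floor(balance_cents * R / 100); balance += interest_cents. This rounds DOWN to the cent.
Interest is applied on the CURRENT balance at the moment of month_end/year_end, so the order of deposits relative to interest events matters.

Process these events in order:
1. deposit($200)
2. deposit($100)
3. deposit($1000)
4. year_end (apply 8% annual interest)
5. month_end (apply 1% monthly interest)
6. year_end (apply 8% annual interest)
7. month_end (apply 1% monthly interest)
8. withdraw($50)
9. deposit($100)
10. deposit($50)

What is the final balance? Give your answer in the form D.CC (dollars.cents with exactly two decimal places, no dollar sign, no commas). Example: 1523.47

Answer: 2241.71

Derivation:
After 1 (deposit($200)): balance=$700.00 total_interest=$0.00
After 2 (deposit($100)): balance=$800.00 total_interest=$0.00
After 3 (deposit($1000)): balance=$1800.00 total_interest=$0.00
After 4 (year_end (apply 8% annual interest)): balance=$1944.00 total_interest=$144.00
After 5 (month_end (apply 1% monthly interest)): balance=$1963.44 total_interest=$163.44
After 6 (year_end (apply 8% annual interest)): balance=$2120.51 total_interest=$320.51
After 7 (month_end (apply 1% monthly interest)): balance=$2141.71 total_interest=$341.71
After 8 (withdraw($50)): balance=$2091.71 total_interest=$341.71
After 9 (deposit($100)): balance=$2191.71 total_interest=$341.71
After 10 (deposit($50)): balance=$2241.71 total_interest=$341.71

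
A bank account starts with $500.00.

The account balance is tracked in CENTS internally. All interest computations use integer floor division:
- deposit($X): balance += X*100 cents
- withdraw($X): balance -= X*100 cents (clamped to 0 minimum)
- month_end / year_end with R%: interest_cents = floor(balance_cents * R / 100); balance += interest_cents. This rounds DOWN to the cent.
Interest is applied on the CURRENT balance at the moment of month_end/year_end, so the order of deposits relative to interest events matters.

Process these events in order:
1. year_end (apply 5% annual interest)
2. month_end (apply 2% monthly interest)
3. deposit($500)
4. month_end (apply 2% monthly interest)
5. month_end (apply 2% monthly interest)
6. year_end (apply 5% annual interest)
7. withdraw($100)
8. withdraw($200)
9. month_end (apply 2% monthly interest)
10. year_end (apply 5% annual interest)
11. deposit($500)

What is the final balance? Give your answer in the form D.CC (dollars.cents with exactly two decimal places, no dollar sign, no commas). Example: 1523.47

Answer: 1390.20

Derivation:
After 1 (year_end (apply 5% annual interest)): balance=$525.00 total_interest=$25.00
After 2 (month_end (apply 2% monthly interest)): balance=$535.50 total_interest=$35.50
After 3 (deposit($500)): balance=$1035.50 total_interest=$35.50
After 4 (month_end (apply 2% monthly interest)): balance=$1056.21 total_interest=$56.21
After 5 (month_end (apply 2% monthly interest)): balance=$1077.33 total_interest=$77.33
After 6 (year_end (apply 5% annual interest)): balance=$1131.19 total_interest=$131.19
After 7 (withdraw($100)): balance=$1031.19 total_interest=$131.19
After 8 (withdraw($200)): balance=$831.19 total_interest=$131.19
After 9 (month_end (apply 2% monthly interest)): balance=$847.81 total_interest=$147.81
After 10 (year_end (apply 5% annual interest)): balance=$890.20 total_interest=$190.20
After 11 (deposit($500)): balance=$1390.20 total_interest=$190.20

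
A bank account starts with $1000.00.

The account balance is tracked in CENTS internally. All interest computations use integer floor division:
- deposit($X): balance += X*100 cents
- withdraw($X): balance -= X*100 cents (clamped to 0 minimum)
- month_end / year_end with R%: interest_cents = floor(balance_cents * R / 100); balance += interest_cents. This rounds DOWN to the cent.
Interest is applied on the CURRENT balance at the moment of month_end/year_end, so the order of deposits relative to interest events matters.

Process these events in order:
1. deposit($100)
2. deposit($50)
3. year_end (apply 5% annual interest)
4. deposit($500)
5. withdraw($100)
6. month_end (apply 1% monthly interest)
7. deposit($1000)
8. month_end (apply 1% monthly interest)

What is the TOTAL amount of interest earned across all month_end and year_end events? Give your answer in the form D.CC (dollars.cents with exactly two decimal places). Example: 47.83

Answer: 99.80

Derivation:
After 1 (deposit($100)): balance=$1100.00 total_interest=$0.00
After 2 (deposit($50)): balance=$1150.00 total_interest=$0.00
After 3 (year_end (apply 5% annual interest)): balance=$1207.50 total_interest=$57.50
After 4 (deposit($500)): balance=$1707.50 total_interest=$57.50
After 5 (withdraw($100)): balance=$1607.50 total_interest=$57.50
After 6 (month_end (apply 1% monthly interest)): balance=$1623.57 total_interest=$73.57
After 7 (deposit($1000)): balance=$2623.57 total_interest=$73.57
After 8 (month_end (apply 1% monthly interest)): balance=$2649.80 total_interest=$99.80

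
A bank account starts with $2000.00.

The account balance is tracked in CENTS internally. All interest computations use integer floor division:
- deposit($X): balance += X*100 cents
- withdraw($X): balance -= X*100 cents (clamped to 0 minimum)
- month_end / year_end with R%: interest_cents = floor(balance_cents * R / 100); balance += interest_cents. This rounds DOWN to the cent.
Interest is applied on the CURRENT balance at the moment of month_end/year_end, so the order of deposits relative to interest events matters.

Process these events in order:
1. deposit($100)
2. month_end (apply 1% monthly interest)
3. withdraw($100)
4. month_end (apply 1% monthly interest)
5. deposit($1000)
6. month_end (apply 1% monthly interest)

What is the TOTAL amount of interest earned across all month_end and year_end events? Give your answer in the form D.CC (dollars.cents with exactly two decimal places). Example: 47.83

Answer: 71.62

Derivation:
After 1 (deposit($100)): balance=$2100.00 total_interest=$0.00
After 2 (month_end (apply 1% monthly interest)): balance=$2121.00 total_interest=$21.00
After 3 (withdraw($100)): balance=$2021.00 total_interest=$21.00
After 4 (month_end (apply 1% monthly interest)): balance=$2041.21 total_interest=$41.21
After 5 (deposit($1000)): balance=$3041.21 total_interest=$41.21
After 6 (month_end (apply 1% monthly interest)): balance=$3071.62 total_interest=$71.62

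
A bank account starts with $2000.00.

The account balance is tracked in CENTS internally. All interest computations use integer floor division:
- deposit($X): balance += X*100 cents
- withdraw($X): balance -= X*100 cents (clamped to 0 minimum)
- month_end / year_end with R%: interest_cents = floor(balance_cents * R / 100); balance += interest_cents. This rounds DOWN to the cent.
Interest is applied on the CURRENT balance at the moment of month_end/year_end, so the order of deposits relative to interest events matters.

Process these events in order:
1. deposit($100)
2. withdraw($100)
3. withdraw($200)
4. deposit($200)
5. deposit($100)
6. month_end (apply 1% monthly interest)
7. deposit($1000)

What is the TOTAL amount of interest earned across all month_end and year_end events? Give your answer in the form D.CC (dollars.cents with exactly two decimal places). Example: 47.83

Answer: 21.00

Derivation:
After 1 (deposit($100)): balance=$2100.00 total_interest=$0.00
After 2 (withdraw($100)): balance=$2000.00 total_interest=$0.00
After 3 (withdraw($200)): balance=$1800.00 total_interest=$0.00
After 4 (deposit($200)): balance=$2000.00 total_interest=$0.00
After 5 (deposit($100)): balance=$2100.00 total_interest=$0.00
After 6 (month_end (apply 1% monthly interest)): balance=$2121.00 total_interest=$21.00
After 7 (deposit($1000)): balance=$3121.00 total_interest=$21.00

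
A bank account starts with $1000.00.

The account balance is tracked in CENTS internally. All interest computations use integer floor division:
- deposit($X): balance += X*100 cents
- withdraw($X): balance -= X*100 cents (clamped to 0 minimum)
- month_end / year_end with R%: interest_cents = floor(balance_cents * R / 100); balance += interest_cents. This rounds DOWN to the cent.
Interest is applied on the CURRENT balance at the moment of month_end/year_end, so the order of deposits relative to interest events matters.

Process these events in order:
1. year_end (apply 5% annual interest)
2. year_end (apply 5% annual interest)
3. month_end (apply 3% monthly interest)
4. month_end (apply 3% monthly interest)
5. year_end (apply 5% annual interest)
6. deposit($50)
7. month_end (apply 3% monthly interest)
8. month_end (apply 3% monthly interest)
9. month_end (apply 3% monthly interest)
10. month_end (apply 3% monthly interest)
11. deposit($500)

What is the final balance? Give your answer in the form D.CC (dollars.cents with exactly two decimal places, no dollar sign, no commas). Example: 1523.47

Answer: 1938.50

Derivation:
After 1 (year_end (apply 5% annual interest)): balance=$1050.00 total_interest=$50.00
After 2 (year_end (apply 5% annual interest)): balance=$1102.50 total_interest=$102.50
After 3 (month_end (apply 3% monthly interest)): balance=$1135.57 total_interest=$135.57
After 4 (month_end (apply 3% monthly interest)): balance=$1169.63 total_interest=$169.63
After 5 (year_end (apply 5% annual interest)): balance=$1228.11 total_interest=$228.11
After 6 (deposit($50)): balance=$1278.11 total_interest=$228.11
After 7 (month_end (apply 3% monthly interest)): balance=$1316.45 total_interest=$266.45
After 8 (month_end (apply 3% monthly interest)): balance=$1355.94 total_interest=$305.94
After 9 (month_end (apply 3% monthly interest)): balance=$1396.61 total_interest=$346.61
After 10 (month_end (apply 3% monthly interest)): balance=$1438.50 total_interest=$388.50
After 11 (deposit($500)): balance=$1938.50 total_interest=$388.50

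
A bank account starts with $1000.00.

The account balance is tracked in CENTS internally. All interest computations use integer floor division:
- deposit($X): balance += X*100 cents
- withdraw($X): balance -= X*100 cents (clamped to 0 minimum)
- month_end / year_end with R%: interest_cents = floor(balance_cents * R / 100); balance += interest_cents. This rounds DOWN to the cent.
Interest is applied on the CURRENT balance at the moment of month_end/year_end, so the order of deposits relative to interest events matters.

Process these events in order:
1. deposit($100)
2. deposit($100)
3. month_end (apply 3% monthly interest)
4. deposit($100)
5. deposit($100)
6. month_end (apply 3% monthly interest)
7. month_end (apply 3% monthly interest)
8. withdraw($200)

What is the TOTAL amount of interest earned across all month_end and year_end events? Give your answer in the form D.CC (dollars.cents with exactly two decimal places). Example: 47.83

After 1 (deposit($100)): balance=$1100.00 total_interest=$0.00
After 2 (deposit($100)): balance=$1200.00 total_interest=$0.00
After 3 (month_end (apply 3% monthly interest)): balance=$1236.00 total_interest=$36.00
After 4 (deposit($100)): balance=$1336.00 total_interest=$36.00
After 5 (deposit($100)): balance=$1436.00 total_interest=$36.00
After 6 (month_end (apply 3% monthly interest)): balance=$1479.08 total_interest=$79.08
After 7 (month_end (apply 3% monthly interest)): balance=$1523.45 total_interest=$123.45
After 8 (withdraw($200)): balance=$1323.45 total_interest=$123.45

Answer: 123.45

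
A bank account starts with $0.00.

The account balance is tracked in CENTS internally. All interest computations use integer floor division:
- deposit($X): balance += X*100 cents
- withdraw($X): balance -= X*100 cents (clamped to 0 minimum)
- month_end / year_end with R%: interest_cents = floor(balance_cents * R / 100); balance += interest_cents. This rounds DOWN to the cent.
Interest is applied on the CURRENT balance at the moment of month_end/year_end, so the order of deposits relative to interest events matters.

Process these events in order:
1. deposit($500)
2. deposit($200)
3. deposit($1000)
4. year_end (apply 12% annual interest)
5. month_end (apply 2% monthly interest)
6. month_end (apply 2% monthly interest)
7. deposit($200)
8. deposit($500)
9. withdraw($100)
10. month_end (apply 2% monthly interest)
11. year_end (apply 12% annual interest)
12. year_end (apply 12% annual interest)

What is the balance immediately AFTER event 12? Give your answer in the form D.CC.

Answer: 3302.24

Derivation:
After 1 (deposit($500)): balance=$500.00 total_interest=$0.00
After 2 (deposit($200)): balance=$700.00 total_interest=$0.00
After 3 (deposit($1000)): balance=$1700.00 total_interest=$0.00
After 4 (year_end (apply 12% annual interest)): balance=$1904.00 total_interest=$204.00
After 5 (month_end (apply 2% monthly interest)): balance=$1942.08 total_interest=$242.08
After 6 (month_end (apply 2% monthly interest)): balance=$1980.92 total_interest=$280.92
After 7 (deposit($200)): balance=$2180.92 total_interest=$280.92
After 8 (deposit($500)): balance=$2680.92 total_interest=$280.92
After 9 (withdraw($100)): balance=$2580.92 total_interest=$280.92
After 10 (month_end (apply 2% monthly interest)): balance=$2632.53 total_interest=$332.53
After 11 (year_end (apply 12% annual interest)): balance=$2948.43 total_interest=$648.43
After 12 (year_end (apply 12% annual interest)): balance=$3302.24 total_interest=$1002.24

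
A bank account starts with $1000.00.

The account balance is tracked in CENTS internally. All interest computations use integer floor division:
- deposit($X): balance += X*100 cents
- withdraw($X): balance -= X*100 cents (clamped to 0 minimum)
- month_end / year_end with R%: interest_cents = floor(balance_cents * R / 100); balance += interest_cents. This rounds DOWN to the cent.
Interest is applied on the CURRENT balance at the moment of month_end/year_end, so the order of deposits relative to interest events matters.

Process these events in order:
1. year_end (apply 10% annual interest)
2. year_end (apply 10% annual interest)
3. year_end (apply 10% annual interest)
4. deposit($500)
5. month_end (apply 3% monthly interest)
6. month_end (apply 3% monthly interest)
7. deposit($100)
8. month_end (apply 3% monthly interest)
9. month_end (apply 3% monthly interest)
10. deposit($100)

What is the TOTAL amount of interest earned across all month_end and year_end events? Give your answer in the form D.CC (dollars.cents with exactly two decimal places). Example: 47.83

Answer: 566.88

Derivation:
After 1 (year_end (apply 10% annual interest)): balance=$1100.00 total_interest=$100.00
After 2 (year_end (apply 10% annual interest)): balance=$1210.00 total_interest=$210.00
After 3 (year_end (apply 10% annual interest)): balance=$1331.00 total_interest=$331.00
After 4 (deposit($500)): balance=$1831.00 total_interest=$331.00
After 5 (month_end (apply 3% monthly interest)): balance=$1885.93 total_interest=$385.93
After 6 (month_end (apply 3% monthly interest)): balance=$1942.50 total_interest=$442.50
After 7 (deposit($100)): balance=$2042.50 total_interest=$442.50
After 8 (month_end (apply 3% monthly interest)): balance=$2103.77 total_interest=$503.77
After 9 (month_end (apply 3% monthly interest)): balance=$2166.88 total_interest=$566.88
After 10 (deposit($100)): balance=$2266.88 total_interest=$566.88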